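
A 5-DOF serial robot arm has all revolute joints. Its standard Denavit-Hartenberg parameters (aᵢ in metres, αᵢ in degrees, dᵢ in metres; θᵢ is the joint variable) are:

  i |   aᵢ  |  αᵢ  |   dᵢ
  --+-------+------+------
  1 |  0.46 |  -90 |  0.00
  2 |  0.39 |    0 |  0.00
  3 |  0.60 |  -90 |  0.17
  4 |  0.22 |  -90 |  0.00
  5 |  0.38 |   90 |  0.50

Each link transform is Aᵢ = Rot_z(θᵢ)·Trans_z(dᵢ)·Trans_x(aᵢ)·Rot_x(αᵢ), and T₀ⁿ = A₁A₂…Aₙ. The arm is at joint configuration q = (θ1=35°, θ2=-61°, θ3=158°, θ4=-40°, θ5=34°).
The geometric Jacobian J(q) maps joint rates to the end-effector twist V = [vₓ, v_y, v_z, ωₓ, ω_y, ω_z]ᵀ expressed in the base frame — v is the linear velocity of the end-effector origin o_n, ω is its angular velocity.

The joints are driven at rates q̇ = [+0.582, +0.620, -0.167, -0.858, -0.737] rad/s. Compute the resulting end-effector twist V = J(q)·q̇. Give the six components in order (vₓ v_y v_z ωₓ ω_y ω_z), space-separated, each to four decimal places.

-1.2437 0.5137 -0.2634 0.1612 1.3551 0.9476

o_n = [0.4965, 0.5074, -1.0061]
J₁: ẑ×o_n = [-0.5074, 0.4965, 0.0000], ω = ẑ
J2: z=[-0.5736, 0.8192, 0.0000] o=[0.3768, 0.2638, 0.0000] → [-0.8242, -0.5771, -0.2377, -0.5736, 0.8192, 0.0000]
J3: z=[-0.5736, 0.8192, 0.0000] o=[0.5317, 0.3723, 0.3411] → [-1.1036, -0.7727, -0.0487, -0.5736, 0.8192, 0.0000]
J4: z=[-0.8130, -0.5693, 0.1219] o=[0.3743, 0.4696, -0.2544] → [0.4233, -0.5963, 0.0388, -0.8130, -0.5693, 0.1219]
J5: z=[0.3752, -0.6724, -0.6380] o=[0.2764, 0.5737, -0.4217] → [0.3507, 0.0788, 0.1232, 0.3752, -0.6724, -0.6380]
V = J·q̇ = [-1.2437, 0.5137, -0.2634, 0.1612, 1.3551, 0.9476]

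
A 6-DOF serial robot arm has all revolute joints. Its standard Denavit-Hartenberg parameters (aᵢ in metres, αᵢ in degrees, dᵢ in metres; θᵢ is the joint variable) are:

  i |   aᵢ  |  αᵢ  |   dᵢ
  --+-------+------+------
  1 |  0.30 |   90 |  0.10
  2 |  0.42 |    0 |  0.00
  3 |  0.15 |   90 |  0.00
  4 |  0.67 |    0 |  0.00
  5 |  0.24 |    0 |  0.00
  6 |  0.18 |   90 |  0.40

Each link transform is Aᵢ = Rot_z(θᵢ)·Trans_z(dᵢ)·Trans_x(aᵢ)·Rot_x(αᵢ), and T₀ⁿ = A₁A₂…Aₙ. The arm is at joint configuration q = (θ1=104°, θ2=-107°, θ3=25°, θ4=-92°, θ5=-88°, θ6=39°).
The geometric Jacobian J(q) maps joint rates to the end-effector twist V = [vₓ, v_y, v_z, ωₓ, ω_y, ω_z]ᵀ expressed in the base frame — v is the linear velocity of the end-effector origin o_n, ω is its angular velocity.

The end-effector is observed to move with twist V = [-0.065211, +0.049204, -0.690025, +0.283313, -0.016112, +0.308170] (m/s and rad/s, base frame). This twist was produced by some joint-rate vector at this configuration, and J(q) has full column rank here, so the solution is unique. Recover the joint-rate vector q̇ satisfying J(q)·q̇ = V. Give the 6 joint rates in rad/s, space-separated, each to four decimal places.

0.3200 0.7450 -0.4740 0.7120 -0.2780 -0.3490

o_n = [-0.6981, -0.4360, -0.1065]
J₁: ẑ×o_n = [0.4360, -0.6981, 0.0000], ω = ẑ
J2: z=[0.9703, 0.2419, 0.0000] o=[-0.0726, 0.2911, 0.1000] → [-0.0500, 0.2004, -0.5542, 0.9703, 0.2419, 0.0000]
J3: z=[0.9703, 0.2419, 0.0000] o=[-0.0429, 0.1719, -0.3016] → [0.0472, -0.1893, -0.4314, 0.9703, 0.2419, 0.0000]
J4: z=[0.2396, -0.9609, -0.1392] o=[-0.0479, 0.1922, -0.4502] → [-0.4176, 0.0082, -0.7753, 0.2396, -0.9609, -0.1392]
J5: z=[0.2396, -0.9609, -0.1392] o=[-0.6968, 0.0270, -0.4270] → [-0.3724, -0.0766, -0.1122, 0.2396, -0.9609, -0.1392]
J6: z=[0.2396, -0.9609, -0.1392] o=[-0.6888, -0.0054, -0.1894] → [-0.1395, -0.0185, -0.1122, 0.2396, -0.9609, -0.1392]
q̇ = J⁺·V = [0.3200, 0.7450, -0.4740, 0.7120, -0.2780, -0.3490]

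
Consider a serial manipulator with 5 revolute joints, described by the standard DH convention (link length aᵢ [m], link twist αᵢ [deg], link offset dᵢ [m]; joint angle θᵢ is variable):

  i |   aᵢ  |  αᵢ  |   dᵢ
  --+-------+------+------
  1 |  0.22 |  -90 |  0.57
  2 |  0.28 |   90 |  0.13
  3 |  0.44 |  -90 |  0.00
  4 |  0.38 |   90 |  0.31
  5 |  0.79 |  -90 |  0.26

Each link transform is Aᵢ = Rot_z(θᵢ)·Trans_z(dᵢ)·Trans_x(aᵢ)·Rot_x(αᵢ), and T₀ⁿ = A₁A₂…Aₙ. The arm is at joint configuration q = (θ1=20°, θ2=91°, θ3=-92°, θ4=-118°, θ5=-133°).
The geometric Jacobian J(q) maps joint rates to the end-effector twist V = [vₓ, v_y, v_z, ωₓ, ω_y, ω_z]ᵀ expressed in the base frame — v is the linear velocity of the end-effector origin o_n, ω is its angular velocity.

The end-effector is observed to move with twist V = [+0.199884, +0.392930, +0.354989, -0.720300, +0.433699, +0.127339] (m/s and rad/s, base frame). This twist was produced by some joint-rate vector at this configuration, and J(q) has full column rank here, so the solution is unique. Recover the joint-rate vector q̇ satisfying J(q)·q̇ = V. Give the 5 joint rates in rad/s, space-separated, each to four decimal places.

o_n = [0.0100, -0.1511, 0.5721]
J₁: ẑ×o_n = [0.1511, 0.0100, -0.0000], ω = ẑ
J2: z=[-0.3420, 0.9397, 0.0000] o=[0.2067, 0.0752, 0.5700] → [0.0020, 0.0007, 0.2623, -0.3420, 0.9397, 0.0000]
J3: z=[0.9395, 0.3420, -0.0175] o=[0.1577, 0.1957, 0.2900] → [0.0904, -0.2625, -0.2754, 0.9395, 0.3420, -0.0175]
J4: z=[-0.0045, -0.0388, -0.9992] o=[0.3083, -0.2174, 0.3054] → [0.0559, 0.2992, -0.0119, -0.0045, -0.0388, -0.9992]
J5: z=[-0.7434, 0.6685, -0.0226] o=[0.5611, 0.0528, -0.0164] → [0.3888, 0.4500, 0.5200, -0.7434, 0.6685, -0.0226]
q̇ = J⁺·V = [0.6720, 0.4400, -0.3950, 0.5460, 0.2640]

0.6720 0.4400 -0.3950 0.5460 0.2640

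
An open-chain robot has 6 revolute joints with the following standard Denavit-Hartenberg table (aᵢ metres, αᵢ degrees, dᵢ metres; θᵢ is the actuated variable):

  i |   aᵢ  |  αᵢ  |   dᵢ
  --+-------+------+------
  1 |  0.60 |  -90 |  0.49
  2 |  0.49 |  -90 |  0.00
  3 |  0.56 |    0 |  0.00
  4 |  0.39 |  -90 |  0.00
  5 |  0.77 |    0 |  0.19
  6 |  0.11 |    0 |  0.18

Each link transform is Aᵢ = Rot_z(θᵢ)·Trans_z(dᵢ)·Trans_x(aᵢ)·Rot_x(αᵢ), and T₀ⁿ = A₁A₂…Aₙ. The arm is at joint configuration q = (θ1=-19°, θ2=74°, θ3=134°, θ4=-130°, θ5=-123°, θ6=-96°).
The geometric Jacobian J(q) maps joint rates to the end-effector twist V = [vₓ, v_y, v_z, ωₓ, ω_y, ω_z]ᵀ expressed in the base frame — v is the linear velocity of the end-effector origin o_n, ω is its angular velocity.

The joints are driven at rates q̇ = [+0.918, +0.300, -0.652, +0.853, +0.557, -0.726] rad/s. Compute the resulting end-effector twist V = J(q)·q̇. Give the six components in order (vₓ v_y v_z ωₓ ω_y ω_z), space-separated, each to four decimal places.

0.5043 -0.4055 -0.4297 -0.0271 0.5049 0.8513

o_n = [-0.2157, -0.7337, 0.3690]
J₁: ẑ×o_n = [0.7337, -0.2157, 0.0000], ω = ẑ
J2: z=[0.3256, 0.9455, 0.0000] o=[0.5673, -0.1953, 0.4900] → [-0.1145, 0.0394, 0.5651, 0.3256, 0.9455, 0.0000]
J3: z=[-0.9089, 0.3130, -0.2756] o=[0.6950, -0.2393, 0.0190] → [-0.0267, 0.5691, 0.7343, -0.9089, 0.3130, -0.2756]
J4: z=[-0.9089, 0.3130, -0.2756] o=[0.4625, -0.5853, 0.3929] → [-0.0484, 0.1651, 0.3471, -0.9089, 0.3130, -0.2756]
J5: z=[-0.3430, -0.9370, 0.0671] o=[0.5550, -0.6459, 0.0189] → [-0.3221, 0.0684, -0.6920, -0.3430, -0.9370, 0.0671]
J6: z=[-0.3430, -0.9370, 0.0671] o=[-0.1966, -0.5566, 0.2558] → [-0.0941, 0.0375, 0.0428, -0.3430, -0.9370, 0.0671]
V = J·q̇ = [0.5043, -0.4055, -0.4297, -0.0271, 0.5049, 0.8513]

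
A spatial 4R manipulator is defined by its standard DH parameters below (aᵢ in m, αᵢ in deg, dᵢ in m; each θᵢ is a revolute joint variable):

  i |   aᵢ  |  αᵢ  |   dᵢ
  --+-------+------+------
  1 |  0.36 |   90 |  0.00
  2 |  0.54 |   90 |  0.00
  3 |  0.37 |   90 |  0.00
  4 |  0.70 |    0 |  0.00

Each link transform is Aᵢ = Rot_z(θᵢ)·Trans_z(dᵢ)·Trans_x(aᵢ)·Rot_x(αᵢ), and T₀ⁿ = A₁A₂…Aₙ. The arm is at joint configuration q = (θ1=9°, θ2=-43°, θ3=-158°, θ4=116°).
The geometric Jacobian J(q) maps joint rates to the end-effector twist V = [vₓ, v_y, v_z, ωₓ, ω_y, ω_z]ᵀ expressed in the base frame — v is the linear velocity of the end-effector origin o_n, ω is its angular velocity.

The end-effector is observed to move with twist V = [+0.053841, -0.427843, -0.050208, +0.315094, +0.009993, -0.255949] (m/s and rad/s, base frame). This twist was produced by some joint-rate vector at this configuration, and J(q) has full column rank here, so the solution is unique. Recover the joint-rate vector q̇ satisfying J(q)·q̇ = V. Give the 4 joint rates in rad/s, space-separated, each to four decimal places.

o_n = [0.2758, 0.0676, -0.7885]
J₁: ẑ×o_n = [-0.0676, 0.2758, 0.0000], ω = ẑ
J2: z=[0.1564, -0.9877, 0.0000] o=[0.3556, 0.0563, 0.0000] → [0.7788, 0.1233, -0.0770, 0.1564, -0.9877, 0.0000]
J3: z=[-0.6736, -0.1067, -0.7314] o=[0.7456, 0.1181, -0.3683] → [0.0079, 0.0605, -0.0161, -0.6736, -0.1067, -0.7314]
J4: z=[-0.1256, -0.9586, 0.2555] o=[0.4761, 0.2157, -0.1343] → [0.6649, -0.1333, -0.1734, -0.1256, -0.9586, 0.2555]
q̇ = J⁺·V = [-0.9050, -0.4900, -0.6880, 0.5710]

-0.9050 -0.4900 -0.6880 0.5710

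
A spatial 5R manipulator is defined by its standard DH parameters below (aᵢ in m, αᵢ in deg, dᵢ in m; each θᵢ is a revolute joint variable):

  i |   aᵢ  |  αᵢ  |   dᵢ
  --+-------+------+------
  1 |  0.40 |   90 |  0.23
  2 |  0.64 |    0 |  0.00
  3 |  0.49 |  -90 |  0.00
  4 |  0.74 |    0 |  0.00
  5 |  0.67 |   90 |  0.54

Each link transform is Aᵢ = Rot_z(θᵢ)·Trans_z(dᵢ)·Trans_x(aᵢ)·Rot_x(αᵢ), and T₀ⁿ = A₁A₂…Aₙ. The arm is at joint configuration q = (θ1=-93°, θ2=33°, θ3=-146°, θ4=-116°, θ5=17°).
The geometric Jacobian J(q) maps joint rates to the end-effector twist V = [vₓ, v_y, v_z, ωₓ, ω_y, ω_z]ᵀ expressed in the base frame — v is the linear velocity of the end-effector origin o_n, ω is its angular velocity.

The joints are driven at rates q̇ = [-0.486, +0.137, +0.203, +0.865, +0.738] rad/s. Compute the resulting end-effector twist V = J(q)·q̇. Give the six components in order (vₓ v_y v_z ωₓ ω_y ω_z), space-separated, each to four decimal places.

o_n = [-1.3988, -1.3387, 0.3116]
J₁: ẑ×o_n = [1.3387, -1.3988, 0.0000], ω = ẑ
J2: z=[-0.9986, 0.0523, 0.0000] o=[-0.0209, -0.3995, 0.2300] → [0.0043, 0.0815, 1.0101, -0.9986, 0.0523, 0.0000]
J3: z=[-0.9986, 0.0523, 0.0000] o=[-0.0490, -0.9355, 0.5786] → [-0.0140, -0.2666, 0.4733, -0.9986, 0.0523, 0.0000]
J4: z=[-0.0482, -0.9192, -0.3907] o=[-0.0390, -0.7443, 0.1275] → [-0.4015, 0.5402, -1.2214, -0.0482, -0.9192, -0.3907]
J5: z=[-0.0482, -0.9192, -0.3907] o=[-0.7098, -0.8360, 0.4261] → [-0.0911, 0.2637, -0.6091, -0.0482, -0.9192, -0.3907]
V = J·q̇ = [-1.0674, 1.2988, -1.2716, -0.4168, -1.4558, -1.1123]

-1.0674 1.2988 -1.2716 -0.4168 -1.4558 -1.1123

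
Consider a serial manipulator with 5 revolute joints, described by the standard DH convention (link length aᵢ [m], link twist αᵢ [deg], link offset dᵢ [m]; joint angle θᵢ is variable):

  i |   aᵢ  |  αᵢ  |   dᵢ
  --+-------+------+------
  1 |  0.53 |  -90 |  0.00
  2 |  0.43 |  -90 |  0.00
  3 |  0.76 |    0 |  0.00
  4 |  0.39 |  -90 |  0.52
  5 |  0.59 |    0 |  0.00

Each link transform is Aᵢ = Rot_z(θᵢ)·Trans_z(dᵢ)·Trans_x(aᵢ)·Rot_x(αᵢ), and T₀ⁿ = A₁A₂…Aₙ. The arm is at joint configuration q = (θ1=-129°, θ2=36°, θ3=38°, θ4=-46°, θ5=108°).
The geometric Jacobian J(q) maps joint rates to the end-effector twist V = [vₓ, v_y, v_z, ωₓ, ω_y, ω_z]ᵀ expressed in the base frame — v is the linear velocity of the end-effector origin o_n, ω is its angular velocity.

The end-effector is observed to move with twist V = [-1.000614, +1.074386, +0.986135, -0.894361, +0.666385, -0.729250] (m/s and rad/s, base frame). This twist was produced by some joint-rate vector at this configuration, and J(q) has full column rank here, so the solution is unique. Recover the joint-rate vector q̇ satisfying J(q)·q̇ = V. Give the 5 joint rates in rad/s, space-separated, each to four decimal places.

o_n = [-1.3185, -0.9306, -0.6924]
J₁: ẑ×o_n = [0.9306, -1.3185, 0.0000], ω = ẑ
J2: z=[0.7771, -0.6293, 0.0000] o=[-0.3335, -0.4119, 0.0000] → [0.4357, 0.5381, -1.0229, 0.7771, -0.6293, 0.0000]
J3: z=[0.3699, 0.4568, -0.8090] o=[-0.5525, -0.6822, -0.2527] → [-0.4017, 0.7823, 0.2580, 0.3699, 0.4568, -0.8090]
J4: z=[0.3699, 0.4568, -0.8090] o=[-1.2210, -0.7643, -0.6048] → [-0.1745, 0.1113, -0.0170, 0.3699, 0.4568, -0.8090]
J5: z=[-0.8404, 0.5357, -0.0818] o=[-1.1831, -0.8038, -1.2525] → [0.2897, 0.4818, 0.1791, -0.8404, 0.5357, -0.0818]
q̇ = J⁺·V = [-0.7040, -0.7500, 0.5560, -0.5620, 0.3680]

-0.7040 -0.7500 0.5560 -0.5620 0.3680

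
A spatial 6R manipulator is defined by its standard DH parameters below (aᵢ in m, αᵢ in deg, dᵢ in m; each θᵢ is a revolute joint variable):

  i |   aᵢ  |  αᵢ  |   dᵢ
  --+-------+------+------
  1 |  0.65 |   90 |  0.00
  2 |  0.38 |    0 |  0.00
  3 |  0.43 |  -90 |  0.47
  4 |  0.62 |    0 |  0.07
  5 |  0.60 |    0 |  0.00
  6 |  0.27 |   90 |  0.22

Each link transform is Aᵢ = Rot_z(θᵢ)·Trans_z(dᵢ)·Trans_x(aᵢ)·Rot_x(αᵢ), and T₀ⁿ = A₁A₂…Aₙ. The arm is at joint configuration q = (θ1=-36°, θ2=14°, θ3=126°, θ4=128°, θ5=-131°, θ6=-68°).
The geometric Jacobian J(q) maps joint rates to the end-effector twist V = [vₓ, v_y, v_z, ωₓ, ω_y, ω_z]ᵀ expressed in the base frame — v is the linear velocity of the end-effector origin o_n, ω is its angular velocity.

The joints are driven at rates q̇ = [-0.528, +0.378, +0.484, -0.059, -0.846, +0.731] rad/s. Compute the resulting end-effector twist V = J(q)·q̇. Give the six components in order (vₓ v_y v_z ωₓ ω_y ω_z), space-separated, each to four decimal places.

-0.6880 -0.3370 -0.5352 -0.4162 -0.7631 -0.3947

o_n = [0.0600, -0.3750, 0.3425]
J₁: ẑ×o_n = [0.3750, 0.0600, -0.0000], ω = ẑ
J2: z=[-0.5878, -0.8090, 0.0000] o=[0.5259, -0.3821, 0.0000] → [-0.2771, 0.2013, -0.3810, -0.5878, -0.8090, 0.0000]
J3: z=[-0.5878, -0.8090, 0.0000] o=[0.8242, -0.5988, 0.0919] → [-0.2027, 0.1473, -0.7497, -0.5878, -0.8090, 0.0000]
J4: z=[-0.5200, 0.3778, -0.7660] o=[0.2814, -0.7854, 0.3683] → [0.3046, 0.1562, -0.1298, -0.5200, 0.3778, -0.7660]
J5: z=[-0.5200, 0.3778, -0.7660] o=[0.7687, -0.5356, 0.0693] → [0.2262, 0.6849, 0.1843, -0.5200, 0.3778, -0.7660]
J6: z=[-0.5200, 0.3778, -0.7660] o=[0.3789, -0.2912, 0.4545] → [-0.1065, 0.1861, 0.1641, -0.5200, 0.3778, -0.7660]
V = J·q̇ = [-0.6880, -0.3370, -0.5352, -0.4162, -0.7631, -0.3947]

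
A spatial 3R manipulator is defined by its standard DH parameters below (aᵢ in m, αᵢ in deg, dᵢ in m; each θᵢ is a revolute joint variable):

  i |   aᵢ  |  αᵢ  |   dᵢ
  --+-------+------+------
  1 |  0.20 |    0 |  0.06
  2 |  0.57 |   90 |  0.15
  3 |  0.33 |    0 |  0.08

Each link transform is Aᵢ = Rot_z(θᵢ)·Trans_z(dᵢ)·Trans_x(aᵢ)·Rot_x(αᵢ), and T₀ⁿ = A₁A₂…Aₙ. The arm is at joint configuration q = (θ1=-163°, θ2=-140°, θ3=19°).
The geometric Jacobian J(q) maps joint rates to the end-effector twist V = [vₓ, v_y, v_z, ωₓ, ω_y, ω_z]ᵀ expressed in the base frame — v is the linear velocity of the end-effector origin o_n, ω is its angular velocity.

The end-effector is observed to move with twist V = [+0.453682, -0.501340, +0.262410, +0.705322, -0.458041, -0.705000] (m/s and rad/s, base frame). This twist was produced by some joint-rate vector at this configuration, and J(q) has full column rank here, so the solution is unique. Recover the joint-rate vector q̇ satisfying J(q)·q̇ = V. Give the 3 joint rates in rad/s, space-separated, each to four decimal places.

0.2070 -0.9120 0.8410

o_n = [0.3562, 0.6377, 0.3174]
J₁: ẑ×o_n = [-0.6377, 0.3562, 0.0000], ω = ẑ
J2: z=[0.0000, 0.0000, 1.0000] o=[-0.1913, -0.0585, 0.0600] → [-0.6962, 0.5475, 0.0000, 0.0000, 0.0000, 1.0000]
J3: z=[0.8387, -0.5446, 0.0000] o=[0.1192, 0.4196, 0.2100] → [-0.0585, -0.0901, 0.3120, 0.8387, -0.5446, 0.0000]
q̇ = J⁺·V = [0.2070, -0.9120, 0.8410]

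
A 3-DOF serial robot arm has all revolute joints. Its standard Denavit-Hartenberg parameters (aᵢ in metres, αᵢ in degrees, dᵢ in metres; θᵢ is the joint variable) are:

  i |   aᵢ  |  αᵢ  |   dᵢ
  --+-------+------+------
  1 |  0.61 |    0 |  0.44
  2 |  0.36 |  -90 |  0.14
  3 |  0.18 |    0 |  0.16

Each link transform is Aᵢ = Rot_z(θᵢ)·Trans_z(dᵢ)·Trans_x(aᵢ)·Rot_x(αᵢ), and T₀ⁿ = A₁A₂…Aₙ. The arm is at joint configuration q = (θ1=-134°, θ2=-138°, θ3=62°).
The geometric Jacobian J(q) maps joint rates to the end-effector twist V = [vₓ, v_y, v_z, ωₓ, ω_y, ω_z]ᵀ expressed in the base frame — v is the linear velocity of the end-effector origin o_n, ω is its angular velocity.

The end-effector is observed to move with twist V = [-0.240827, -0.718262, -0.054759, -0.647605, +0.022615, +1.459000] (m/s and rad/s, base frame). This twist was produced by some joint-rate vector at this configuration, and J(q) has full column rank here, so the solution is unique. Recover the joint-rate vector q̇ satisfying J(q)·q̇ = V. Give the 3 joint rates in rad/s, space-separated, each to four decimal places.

o_n = [-0.5681, 0.0110, 0.4211]
J₁: ẑ×o_n = [-0.0110, -0.5681, 0.0000], ω = ẑ
J2: z=[0.0000, 0.0000, 1.0000] o=[-0.4237, -0.4388, 0.4400] → [-0.4498, -0.1444, 0.0000, 0.0000, 0.0000, 1.0000]
J3: z=[-0.9994, 0.0349, 0.0000] o=[-0.4112, -0.0790, 0.5800] → [-0.0055, -0.1588, -0.0845, -0.9994, 0.0349, 0.0000]
q̇ = J⁺·V = [0.9550, 0.5040, 0.6480]

0.9550 0.5040 0.6480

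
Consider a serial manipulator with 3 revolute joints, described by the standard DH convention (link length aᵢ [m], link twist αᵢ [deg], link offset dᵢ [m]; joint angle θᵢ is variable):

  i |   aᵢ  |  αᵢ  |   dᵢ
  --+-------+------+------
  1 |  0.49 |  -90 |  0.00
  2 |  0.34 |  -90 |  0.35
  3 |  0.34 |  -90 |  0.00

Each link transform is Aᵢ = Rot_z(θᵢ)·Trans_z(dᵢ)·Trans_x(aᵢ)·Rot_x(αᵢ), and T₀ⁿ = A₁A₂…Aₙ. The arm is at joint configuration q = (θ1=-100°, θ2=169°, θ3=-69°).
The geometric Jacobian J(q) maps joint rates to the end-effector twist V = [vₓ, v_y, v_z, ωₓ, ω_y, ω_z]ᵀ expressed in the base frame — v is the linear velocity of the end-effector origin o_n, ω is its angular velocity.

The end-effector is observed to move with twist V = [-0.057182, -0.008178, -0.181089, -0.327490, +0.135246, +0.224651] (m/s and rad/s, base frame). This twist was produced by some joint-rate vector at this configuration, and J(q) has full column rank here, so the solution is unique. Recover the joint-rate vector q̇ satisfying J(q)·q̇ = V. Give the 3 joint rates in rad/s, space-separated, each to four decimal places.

o_n = [0.6509, -0.1520, -0.0881]
J₁: ẑ×o_n = [0.1520, 0.6509, -0.0000], ω = ẑ
J2: z=[0.9848, -0.1736, 0.0000] o=[-0.0851, -0.4826, 0.0000] → [0.0153, 0.0868, 0.4534, 0.9848, -0.1736, 0.0000]
J3: z=[0.0331, 0.1879, 0.9816] o=[0.3176, -0.2146, -0.0649] → [-0.0659, 0.3280, -0.0606, 0.0331, 0.1879, 0.9816]
q̇ = J⁺·V = [-0.1680, -0.3460, 0.4000]

-0.1680 -0.3460 0.4000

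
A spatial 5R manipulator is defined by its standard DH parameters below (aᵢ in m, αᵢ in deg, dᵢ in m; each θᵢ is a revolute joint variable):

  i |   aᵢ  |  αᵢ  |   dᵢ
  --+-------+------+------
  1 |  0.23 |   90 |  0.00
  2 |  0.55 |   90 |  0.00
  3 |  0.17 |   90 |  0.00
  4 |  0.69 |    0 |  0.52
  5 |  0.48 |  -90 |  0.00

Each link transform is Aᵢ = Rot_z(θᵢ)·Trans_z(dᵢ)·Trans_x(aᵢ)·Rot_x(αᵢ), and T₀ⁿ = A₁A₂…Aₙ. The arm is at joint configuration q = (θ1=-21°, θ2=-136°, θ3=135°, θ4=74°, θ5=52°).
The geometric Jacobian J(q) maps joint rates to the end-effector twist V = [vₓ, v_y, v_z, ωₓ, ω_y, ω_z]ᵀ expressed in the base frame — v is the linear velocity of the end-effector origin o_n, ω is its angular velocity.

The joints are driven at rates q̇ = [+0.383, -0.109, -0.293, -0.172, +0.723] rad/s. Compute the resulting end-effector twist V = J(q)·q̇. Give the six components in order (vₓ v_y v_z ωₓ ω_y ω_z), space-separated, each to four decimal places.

0.0629 -0.3103 -0.1232 -0.1722 -0.2345 -0.0984

o_n = [-1.1980, 0.0069, 0.1573]
J₁: ẑ×o_n = [-0.0069, -1.1980, 0.0000], ω = ẑ
J2: z=[-0.3584, -0.9336, 0.0000] o=[0.2147, -0.0824, 0.0000] → [-0.1469, 0.0564, -1.3509, -0.3584, -0.9336, 0.0000]
J3: z=[-0.6485, 0.2489, 0.7193] o=[-0.1546, 0.0594, -0.3821] → [0.1720, -0.4008, 0.2938, -0.6485, 0.2489, 0.7193]
J4: z=[-0.7283, -0.4779, -0.4912] o=[-0.1170, -0.0839, -0.2986] → [-0.1733, 0.8630, -0.5827, -0.7283, -0.4779, -0.4912]
J5: z=[-0.7283, -0.4779, -0.4912] o=[-0.8837, -0.3274, 0.0166] → [0.0970, 0.2569, -0.3937, -0.7283, -0.4779, -0.4912]
V = J·q̇ = [0.0629, -0.3103, -0.1232, -0.1722, -0.2345, -0.0984]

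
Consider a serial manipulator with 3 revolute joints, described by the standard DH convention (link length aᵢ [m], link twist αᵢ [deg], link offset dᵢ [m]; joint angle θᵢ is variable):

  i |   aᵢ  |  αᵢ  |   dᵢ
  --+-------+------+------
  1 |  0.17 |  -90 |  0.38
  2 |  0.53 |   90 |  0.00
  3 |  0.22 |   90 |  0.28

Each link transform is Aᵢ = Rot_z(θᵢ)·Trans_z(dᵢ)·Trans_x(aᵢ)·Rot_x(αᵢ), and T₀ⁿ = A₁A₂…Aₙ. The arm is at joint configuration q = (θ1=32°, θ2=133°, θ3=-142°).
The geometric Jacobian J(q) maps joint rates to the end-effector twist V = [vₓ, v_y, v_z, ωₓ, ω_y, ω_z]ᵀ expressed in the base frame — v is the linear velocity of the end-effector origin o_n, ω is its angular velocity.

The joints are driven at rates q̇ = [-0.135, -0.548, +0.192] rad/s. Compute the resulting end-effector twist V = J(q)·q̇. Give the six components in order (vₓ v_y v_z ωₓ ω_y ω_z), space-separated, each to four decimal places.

0.2065 0.0688 -0.0401 0.4095 -0.3903 -0.2659

o_n = [0.1833, -0.0452, -0.0718]
J₁: ẑ×o_n = [0.0452, 0.1833, -0.0000], ω = ẑ
J2: z=[-0.5299, 0.8480, 0.0000] o=[0.1442, 0.0901, 0.3800] → [-0.3831, -0.2394, 0.0384, -0.5299, 0.8480, 0.0000]
J3: z=[0.6202, 0.3876, -0.6820] o=[-0.1624, -0.1015, -0.0076] → [0.0135, -0.1960, -0.0991, 0.6202, 0.3876, -0.6820]
V = J·q̇ = [0.2065, 0.0688, -0.0401, 0.4095, -0.3903, -0.2659]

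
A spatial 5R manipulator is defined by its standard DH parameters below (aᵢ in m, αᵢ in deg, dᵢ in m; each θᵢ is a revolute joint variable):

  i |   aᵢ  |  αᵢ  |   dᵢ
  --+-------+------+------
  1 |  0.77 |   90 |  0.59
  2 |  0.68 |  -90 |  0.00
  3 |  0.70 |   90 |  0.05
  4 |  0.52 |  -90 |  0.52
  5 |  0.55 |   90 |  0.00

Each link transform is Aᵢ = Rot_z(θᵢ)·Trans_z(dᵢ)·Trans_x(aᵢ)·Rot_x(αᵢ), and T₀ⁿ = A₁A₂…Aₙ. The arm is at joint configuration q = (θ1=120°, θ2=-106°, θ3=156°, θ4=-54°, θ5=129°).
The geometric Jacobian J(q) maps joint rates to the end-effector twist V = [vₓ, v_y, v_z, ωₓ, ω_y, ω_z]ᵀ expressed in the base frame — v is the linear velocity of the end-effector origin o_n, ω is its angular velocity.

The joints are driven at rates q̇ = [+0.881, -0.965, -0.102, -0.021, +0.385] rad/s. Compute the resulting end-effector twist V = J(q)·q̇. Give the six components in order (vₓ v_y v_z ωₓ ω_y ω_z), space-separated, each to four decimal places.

-0.5312 -0.5947 -0.1360 -1.0289 -0.3628 1.1285

o_n = [-0.6993, 0.3896, 0.6296]
J₁: ẑ×o_n = [-0.3896, -0.6993, 0.0000], ω = ẑ
J2: z=[0.8660, 0.5000, 0.0000] o=[-0.3850, 0.6668, 0.5900] → [0.0198, -0.0343, -0.0830, 0.8660, 0.5000, 0.0000]
J3: z=[-0.4806, 0.8325, -0.2756] o=[-0.2913, 0.5045, -0.0637] → [0.5454, 0.4457, 0.3949, -0.4806, 0.8325, -0.2756]
J4: z=[-0.7351, -0.5539, -0.3910] o=[-0.6500, 0.5564, 0.5373] → [-0.1164, 0.0871, 0.0954, -0.7351, -0.5539, -0.3910]
J5: z=[-0.6693, 0.5012, 0.5484] o=[-0.9762, -0.0773, 0.7183] → [-0.3005, 0.0925, -0.4513, -0.6693, 0.5012, 0.5484]
V = J·q̇ = [-0.5312, -0.5947, -0.1360, -1.0289, -0.3628, 1.1285]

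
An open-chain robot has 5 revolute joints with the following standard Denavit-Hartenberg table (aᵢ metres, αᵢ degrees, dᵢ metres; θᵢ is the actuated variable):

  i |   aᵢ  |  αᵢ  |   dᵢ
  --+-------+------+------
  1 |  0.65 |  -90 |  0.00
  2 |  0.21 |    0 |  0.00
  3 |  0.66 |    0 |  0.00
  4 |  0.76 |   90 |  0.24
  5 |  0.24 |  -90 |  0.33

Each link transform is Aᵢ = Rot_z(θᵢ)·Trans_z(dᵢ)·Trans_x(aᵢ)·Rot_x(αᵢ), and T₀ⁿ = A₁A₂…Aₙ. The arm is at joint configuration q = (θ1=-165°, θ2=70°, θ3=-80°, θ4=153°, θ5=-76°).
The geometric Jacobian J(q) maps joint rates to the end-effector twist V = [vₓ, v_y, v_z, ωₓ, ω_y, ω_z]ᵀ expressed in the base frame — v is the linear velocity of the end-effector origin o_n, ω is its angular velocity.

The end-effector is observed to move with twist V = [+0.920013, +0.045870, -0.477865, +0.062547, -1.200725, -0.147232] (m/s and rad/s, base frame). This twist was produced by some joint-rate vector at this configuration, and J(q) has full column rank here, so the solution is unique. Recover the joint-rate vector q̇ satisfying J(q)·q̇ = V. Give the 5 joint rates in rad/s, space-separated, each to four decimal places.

o_n = [-0.8840, -0.2442, -0.8386]
J₁: ẑ×o_n = [0.2442, -0.8840, 0.0000], ω = ẑ
J2: z=[0.2588, -0.9659, 0.0000] o=[-0.6279, -0.1682, 0.0000] → [0.8100, 0.2170, -0.2671, 0.2588, -0.9659, 0.0000]
J3: z=[0.2588, -0.9659, 0.0000] o=[-0.6972, -0.1868, -0.1973] → [0.6194, 0.1660, -0.1952, 0.2588, -0.9659, 0.0000]
J4: z=[0.2588, -0.9659, 0.0000] o=[-1.3251, -0.3550, -0.0827] → [0.7301, 0.1956, 0.4547, 0.2588, -0.9659, 0.0000]
J5: z=[-0.5813, -0.1558, -0.7986] o=[-0.6767, -0.4298, -0.5401] → [0.1947, -0.0079, -0.1401, -0.5813, -0.1558, -0.7986]
q̇ = J⁺·V = [0.1850, 0.4820, 0.9330, -0.2390, 0.4160]

0.1850 0.4820 0.9330 -0.2390 0.4160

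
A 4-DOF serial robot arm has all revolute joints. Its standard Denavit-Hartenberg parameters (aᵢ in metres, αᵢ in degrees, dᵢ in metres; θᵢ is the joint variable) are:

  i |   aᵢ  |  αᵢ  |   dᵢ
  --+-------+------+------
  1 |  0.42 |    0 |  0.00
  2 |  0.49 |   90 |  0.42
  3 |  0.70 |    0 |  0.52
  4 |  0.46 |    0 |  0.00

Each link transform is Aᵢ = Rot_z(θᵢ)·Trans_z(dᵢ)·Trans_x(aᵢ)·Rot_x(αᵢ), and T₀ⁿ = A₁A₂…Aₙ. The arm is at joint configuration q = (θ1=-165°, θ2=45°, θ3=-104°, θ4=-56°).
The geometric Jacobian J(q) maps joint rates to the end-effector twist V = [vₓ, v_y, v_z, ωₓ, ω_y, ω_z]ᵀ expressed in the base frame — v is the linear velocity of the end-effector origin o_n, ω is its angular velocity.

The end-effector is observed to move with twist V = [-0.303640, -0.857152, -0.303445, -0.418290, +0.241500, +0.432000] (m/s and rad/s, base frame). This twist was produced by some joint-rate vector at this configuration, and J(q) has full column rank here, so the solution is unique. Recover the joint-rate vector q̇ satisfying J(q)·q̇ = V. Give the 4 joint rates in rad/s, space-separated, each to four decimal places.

0.7200 -0.2880 0.5590 -0.0760

o_n = [-0.8002, 0.2479, -0.4165]
J₁: ẑ×o_n = [-0.2479, -0.8002, 0.0000], ω = ẑ
J2: z=[0.0000, 0.0000, 1.0000] o=[-0.4057, -0.1087, 0.0000] → [-0.3567, -0.3945, 0.0000, 0.0000, 0.0000, 1.0000]
J3: z=[-0.8660, 0.5000, 0.0000] o=[-0.6507, -0.5331, 0.4200] → [-0.4183, -0.7245, -0.6016, -0.8660, 0.5000, 0.0000]
J4: z=[-0.8660, 0.5000, 0.0000] o=[-1.0163, -0.1264, -0.2592] → [-0.0787, -0.1363, -0.4323, -0.8660, 0.5000, 0.0000]
q̇ = J⁺·V = [0.7200, -0.2880, 0.5590, -0.0760]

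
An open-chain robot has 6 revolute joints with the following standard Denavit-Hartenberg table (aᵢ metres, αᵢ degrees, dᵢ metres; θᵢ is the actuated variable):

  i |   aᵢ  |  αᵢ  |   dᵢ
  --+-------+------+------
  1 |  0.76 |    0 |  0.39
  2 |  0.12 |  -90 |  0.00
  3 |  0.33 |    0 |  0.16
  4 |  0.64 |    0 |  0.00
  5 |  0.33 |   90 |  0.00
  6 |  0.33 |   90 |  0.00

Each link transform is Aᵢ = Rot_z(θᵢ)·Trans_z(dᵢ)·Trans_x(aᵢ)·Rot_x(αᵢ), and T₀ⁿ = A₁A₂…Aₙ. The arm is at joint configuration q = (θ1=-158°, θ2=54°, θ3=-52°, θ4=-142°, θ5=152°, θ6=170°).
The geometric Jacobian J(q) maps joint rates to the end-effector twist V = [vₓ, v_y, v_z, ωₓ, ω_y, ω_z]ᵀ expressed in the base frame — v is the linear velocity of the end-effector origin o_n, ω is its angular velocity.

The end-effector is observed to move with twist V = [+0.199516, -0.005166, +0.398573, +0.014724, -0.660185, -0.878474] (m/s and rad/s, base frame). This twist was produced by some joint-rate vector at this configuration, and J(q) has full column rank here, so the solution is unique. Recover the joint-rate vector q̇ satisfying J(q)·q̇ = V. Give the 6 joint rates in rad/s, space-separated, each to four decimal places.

o_n = [-0.4227, -0.0519, 0.4986]
J₁: ẑ×o_n = [0.0519, -0.4227, 0.0000], ω = ẑ
J2: z=[0.0000, 0.0000, 1.0000] o=[-0.7047, -0.2847, 0.3900] → [-0.2328, 0.2820, 0.0000, 0.0000, 0.0000, 1.0000]
J3: z=[0.9703, -0.2419, 0.0000] o=[-0.7337, -0.4011, 0.3900] → [-0.0263, -0.1053, 0.4141, 0.9703, -0.2419, 0.0000]
J4: z=[0.9703, -0.2419, 0.0000] o=[-0.6276, -0.6370, 0.6500] → [0.0366, 0.1470, 0.6173, 0.9703, -0.2419, 0.0000]
J5: z=[0.9703, -0.2419, 0.0000] o=[-0.4774, -0.0344, 0.4952] → [-0.0008, -0.0033, -0.0037, 0.9703, -0.2419, 0.0000]
J6: z=[0.1619, 0.6493, 0.7431] o=[-0.5367, -0.2724, 0.7160] → [-0.3050, 0.1199, -0.0383, 0.1619, 0.6493, 0.7431]
q̇ = J⁺·V = [-0.3690, 0.1980, 0.9350, -0.0450, -0.7160, -0.9520]

-0.3690 0.1980 0.9350 -0.0450 -0.7160 -0.9520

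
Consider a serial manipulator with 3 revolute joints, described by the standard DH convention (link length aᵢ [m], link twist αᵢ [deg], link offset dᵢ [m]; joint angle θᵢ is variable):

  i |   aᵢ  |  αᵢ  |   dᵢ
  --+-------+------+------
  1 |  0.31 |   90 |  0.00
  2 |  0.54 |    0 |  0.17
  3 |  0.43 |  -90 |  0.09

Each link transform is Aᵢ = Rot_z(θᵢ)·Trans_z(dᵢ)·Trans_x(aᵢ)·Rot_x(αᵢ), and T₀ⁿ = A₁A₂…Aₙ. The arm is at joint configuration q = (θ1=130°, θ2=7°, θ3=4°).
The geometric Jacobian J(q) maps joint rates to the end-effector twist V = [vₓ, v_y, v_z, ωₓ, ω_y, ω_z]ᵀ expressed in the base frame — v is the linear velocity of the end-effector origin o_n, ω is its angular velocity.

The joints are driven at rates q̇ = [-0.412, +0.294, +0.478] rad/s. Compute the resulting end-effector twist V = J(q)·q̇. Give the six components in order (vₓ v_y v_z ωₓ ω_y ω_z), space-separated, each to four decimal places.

0.5222 0.1904 0.4834 0.5914 0.4962 -0.4120

o_n = [-0.6159, 1.1385, 0.1479]
J₁: ẑ×o_n = [-1.1385, -0.6159, 0.0000], ω = ẑ
J2: z=[0.7660, 0.6428, 0.0000] o=[-0.1993, 0.2375, 0.0000] → [0.0950, -0.1133, 0.9581, 0.7660, 0.6428, 0.0000]
J3: z=[0.7660, 0.6428, 0.0000] o=[-0.4136, 0.7573, 0.0658] → [0.0527, -0.0629, 0.4221, 0.7660, 0.6428, 0.0000]
V = J·q̇ = [0.5222, 0.1904, 0.4834, 0.5914, 0.4962, -0.4120]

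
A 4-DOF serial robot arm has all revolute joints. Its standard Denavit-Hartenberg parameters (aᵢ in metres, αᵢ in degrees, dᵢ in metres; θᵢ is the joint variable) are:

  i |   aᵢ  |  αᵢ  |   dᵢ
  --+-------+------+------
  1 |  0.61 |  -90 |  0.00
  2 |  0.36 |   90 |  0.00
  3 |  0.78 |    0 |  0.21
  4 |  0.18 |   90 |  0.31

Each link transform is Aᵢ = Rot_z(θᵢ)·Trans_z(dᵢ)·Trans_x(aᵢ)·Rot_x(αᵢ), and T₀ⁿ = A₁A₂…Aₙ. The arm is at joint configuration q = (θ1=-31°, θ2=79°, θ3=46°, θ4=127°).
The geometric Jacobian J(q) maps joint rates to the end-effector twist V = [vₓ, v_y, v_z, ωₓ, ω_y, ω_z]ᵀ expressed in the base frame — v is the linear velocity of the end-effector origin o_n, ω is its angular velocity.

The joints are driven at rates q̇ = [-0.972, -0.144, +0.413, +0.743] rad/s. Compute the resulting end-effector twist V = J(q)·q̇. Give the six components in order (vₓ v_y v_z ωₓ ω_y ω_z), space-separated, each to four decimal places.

-0.1020 -1.3456 0.3457 0.8985 -0.7079 -0.7514

o_n = [1.3790, -0.1484, -0.6107]
J₁: ẑ×o_n = [0.1484, 1.3790, -0.0000], ω = ẑ
J2: z=[0.5150, 0.8572, 0.0000] o=[0.5229, -0.3142, 0.0000] → [-0.5234, 0.3145, -0.6484, 0.5150, 0.8572, 0.0000]
J3: z=[0.8414, -0.5056, 0.1908] o=[0.5818, -0.3496, -0.3534] → [0.0917, 0.3686, 0.5723, 0.8414, -0.5056, 0.1908]
J4: z=[0.8414, -0.5056, 0.1908] o=[1.1360, -0.0280, -0.8452] → [-0.0956, -0.1510, 0.0215, 0.8414, -0.5056, 0.1908]
V = J·q̇ = [-0.1020, -1.3456, 0.3457, 0.8985, -0.7079, -0.7514]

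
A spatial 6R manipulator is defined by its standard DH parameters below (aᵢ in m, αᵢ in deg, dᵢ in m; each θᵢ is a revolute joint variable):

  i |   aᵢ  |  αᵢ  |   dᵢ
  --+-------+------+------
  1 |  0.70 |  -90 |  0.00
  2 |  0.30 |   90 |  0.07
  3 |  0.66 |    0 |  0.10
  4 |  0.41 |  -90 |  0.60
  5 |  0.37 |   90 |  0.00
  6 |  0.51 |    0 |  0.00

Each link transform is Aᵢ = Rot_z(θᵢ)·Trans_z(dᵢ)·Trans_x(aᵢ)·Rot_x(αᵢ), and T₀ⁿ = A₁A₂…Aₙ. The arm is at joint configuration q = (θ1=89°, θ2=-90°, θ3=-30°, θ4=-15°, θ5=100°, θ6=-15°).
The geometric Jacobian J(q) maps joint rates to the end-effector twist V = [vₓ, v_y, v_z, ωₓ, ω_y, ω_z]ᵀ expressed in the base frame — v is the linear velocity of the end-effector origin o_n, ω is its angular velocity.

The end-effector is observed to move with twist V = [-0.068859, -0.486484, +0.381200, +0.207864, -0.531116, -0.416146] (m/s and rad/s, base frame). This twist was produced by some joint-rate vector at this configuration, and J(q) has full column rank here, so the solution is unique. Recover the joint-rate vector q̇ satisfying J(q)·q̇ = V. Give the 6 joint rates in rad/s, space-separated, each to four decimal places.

-0.5060 -0.2220 0.6630 -0.1250 0.0670 0.0610

o_n = [0.5521, 0.8400, 0.9622]
J₁: ẑ×o_n = [-0.8400, 0.5521, 0.0000], ω = ẑ
J2: z=[-0.9998, 0.0175, 0.0000] o=[0.0122, 0.6999, 0.0000] → [0.0168, 0.9621, -0.1495, -0.9998, 0.0175, 0.0000]
J3: z=[-0.0175, -0.9998, 0.0000] o=[-0.0578, 0.7011, 0.3000] → [-0.6621, 0.0116, 0.6073, -0.0175, -0.9998, 0.0000]
J4: z=[-0.0175, -0.9998, 0.0000] o=[0.2704, 0.5954, 0.8716] → [-0.0906, 0.0016, 0.2773, -0.0175, -0.9998, 0.0000]
J5: z=[-0.7070, 0.0123, 0.7071] o=[0.5498, -0.0096, 1.1615] → [-0.6032, -0.1393, -0.6007, -0.7070, 0.0123, 0.7071]
J6: z=[0.6993, 0.1615, 0.6964] o=[0.5108, 0.3555, 1.1161] → [-0.3622, 0.1363, 0.3321, 0.6993, 0.1615, 0.6964]
q̇ = J⁺·V = [-0.5060, -0.2220, 0.6630, -0.1250, 0.0670, 0.0610]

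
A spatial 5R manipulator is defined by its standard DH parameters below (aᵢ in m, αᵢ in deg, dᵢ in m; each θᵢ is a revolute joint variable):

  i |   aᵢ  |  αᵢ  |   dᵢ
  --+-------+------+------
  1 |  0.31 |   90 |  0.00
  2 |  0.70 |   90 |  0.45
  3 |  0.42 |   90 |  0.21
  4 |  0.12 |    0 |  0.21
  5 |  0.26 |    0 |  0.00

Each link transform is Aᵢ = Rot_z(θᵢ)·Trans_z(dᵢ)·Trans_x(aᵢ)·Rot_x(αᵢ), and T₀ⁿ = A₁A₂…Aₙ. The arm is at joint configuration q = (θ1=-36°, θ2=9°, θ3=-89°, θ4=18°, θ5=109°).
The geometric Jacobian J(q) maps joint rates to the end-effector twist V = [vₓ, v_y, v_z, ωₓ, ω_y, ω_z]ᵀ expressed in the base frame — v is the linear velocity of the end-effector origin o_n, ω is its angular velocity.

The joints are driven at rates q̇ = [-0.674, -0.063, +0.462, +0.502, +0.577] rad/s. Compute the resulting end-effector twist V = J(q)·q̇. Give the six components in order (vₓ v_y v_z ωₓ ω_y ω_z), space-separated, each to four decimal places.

o_n = [0.6648, -0.5679, -0.3714]
J₁: ẑ×o_n = [0.5679, 0.6648, -0.0000], ω = ẑ
J2: z=[-0.5878, -0.8090, 0.0000] o=[0.2508, -0.1822, 0.0000] → [0.3005, -0.2183, 0.5616, -0.5878, -0.8090, 0.0000]
J3: z=[0.1266, -0.0919, -0.9877] o=[0.5456, -0.9527, 0.1095] → [0.4242, -0.0568, 0.0596, 0.1266, -0.0919, -0.9877]
J4: z=[-0.7887, 0.5946, -0.1564] o=[0.8249, -0.6365, -0.0968] → [-0.1526, -0.1916, 0.0412, -0.7887, 0.5946, -0.1564]
J5: z=[-0.7887, 0.5946, -0.1564] o=[0.7326, -0.4239, -0.1659] → [-0.1447, -0.1515, 0.1540, -0.7887, 0.5946, -0.1564]
V = J·q̇ = [-0.3659, -0.6441, 0.1017, -0.7555, 0.6500, -1.2991]

-0.3659 -0.6441 0.1017 -0.7555 0.6500 -1.2991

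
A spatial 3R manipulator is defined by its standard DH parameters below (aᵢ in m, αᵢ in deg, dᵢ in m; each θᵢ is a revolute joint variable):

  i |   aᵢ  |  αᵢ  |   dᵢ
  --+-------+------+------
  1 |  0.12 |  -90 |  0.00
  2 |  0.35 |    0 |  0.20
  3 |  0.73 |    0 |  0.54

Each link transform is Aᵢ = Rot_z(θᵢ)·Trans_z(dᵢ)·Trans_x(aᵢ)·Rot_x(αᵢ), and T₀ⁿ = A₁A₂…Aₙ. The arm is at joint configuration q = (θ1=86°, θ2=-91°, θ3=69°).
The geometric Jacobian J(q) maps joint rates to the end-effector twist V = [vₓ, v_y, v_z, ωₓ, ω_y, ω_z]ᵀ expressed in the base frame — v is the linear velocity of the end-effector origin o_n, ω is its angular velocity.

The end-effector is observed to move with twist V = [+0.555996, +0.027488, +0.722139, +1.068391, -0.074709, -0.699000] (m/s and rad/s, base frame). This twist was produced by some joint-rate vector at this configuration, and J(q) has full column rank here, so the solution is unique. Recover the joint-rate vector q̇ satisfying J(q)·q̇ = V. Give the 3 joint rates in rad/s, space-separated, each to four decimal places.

-0.6990 -0.4520 -0.6190

o_n = [-0.6830, 0.8404, 0.6234]
J₁: ẑ×o_n = [-0.8404, -0.6830, 0.0000], ω = ẑ
J2: z=[-0.9976, 0.0698, 0.0000] o=[0.0084, 0.1197, 0.0000] → [0.0435, 0.6219, -0.6707, -0.9976, 0.0698, 0.0000]
J3: z=[-0.9976, 0.0698, 0.0000] o=[-0.1916, 0.1276, 0.3499] → [0.0191, 0.2728, -0.6768, -0.9976, 0.0698, 0.0000]
q̇ = J⁺·V = [-0.6990, -0.4520, -0.6190]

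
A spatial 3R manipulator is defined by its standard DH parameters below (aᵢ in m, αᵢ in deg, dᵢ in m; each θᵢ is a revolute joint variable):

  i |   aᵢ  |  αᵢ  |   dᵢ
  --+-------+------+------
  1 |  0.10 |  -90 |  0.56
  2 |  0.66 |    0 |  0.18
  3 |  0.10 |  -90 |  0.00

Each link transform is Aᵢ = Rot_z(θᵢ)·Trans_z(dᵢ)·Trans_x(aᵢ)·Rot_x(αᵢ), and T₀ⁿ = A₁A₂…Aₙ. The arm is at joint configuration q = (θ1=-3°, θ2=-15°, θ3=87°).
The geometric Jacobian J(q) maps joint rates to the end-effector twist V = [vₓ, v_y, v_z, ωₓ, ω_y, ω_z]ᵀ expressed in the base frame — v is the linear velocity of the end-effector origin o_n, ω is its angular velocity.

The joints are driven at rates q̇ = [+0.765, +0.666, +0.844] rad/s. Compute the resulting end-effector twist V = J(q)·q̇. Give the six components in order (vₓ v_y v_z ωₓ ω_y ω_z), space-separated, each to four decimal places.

-0.1365 0.5958 -0.4712 0.0790 1.5079 0.7650

o_n = [0.7768, 0.1395, 0.6357]
J₁: ẑ×o_n = [-0.1395, 0.7768, 0.0000], ω = ẑ
J2: z=[0.0523, 0.9986, 0.0000] o=[0.0999, -0.0052, 0.5600] → [0.0756, -0.0040, -0.6684, 0.0523, 0.9986, 0.0000]
J3: z=[0.0523, 0.9986, 0.0000] o=[0.7459, 0.1412, 0.7308] → [-0.0950, 0.0050, -0.0309, 0.0523, 0.9986, 0.0000]
V = J·q̇ = [-0.1365, 0.5958, -0.4712, 0.0790, 1.5079, 0.7650]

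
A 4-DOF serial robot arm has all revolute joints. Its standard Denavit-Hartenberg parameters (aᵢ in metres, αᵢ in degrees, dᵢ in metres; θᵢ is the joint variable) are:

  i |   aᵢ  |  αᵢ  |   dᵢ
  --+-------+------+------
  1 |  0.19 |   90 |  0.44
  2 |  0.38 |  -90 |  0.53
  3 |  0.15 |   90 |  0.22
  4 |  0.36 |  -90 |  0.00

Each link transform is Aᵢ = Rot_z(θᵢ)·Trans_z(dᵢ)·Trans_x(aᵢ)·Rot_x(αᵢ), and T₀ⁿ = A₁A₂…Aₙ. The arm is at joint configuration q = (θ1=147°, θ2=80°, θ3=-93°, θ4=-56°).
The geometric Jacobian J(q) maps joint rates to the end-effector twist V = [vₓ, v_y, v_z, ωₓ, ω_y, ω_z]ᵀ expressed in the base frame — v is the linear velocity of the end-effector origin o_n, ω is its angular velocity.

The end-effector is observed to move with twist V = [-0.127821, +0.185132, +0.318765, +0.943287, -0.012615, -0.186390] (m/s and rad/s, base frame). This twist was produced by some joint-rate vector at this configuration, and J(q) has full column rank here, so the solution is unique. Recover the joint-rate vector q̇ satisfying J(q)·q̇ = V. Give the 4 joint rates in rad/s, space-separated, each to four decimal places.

o_n = [0.2029, 0.9185, 0.7825]
J₁: ẑ×o_n = [-0.9185, 0.2029, 0.0000], ω = ẑ
J2: z=[0.5446, 0.8387, 0.0000] o=[-0.1593, 0.1035, 0.4400] → [0.2872, -0.1865, 0.1401, 0.5446, 0.8387, 0.0000]
J3: z=[0.8259, -0.5364, 0.1736] o=[0.0740, 0.5839, 0.8142] → [-0.0411, 0.0486, 0.3455, 0.8259, -0.5364, 0.1736]
J4: z=[0.1169, -0.1383, -0.9835] o=[0.3384, 0.5908, 0.8447] → [0.3309, 0.1405, 0.0196, 0.1169, -0.1383, -0.9835]
q̇ = J⁺·V = [0.6190, 0.5520, 0.6460, 0.9330]

0.6190 0.5520 0.6460 0.9330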